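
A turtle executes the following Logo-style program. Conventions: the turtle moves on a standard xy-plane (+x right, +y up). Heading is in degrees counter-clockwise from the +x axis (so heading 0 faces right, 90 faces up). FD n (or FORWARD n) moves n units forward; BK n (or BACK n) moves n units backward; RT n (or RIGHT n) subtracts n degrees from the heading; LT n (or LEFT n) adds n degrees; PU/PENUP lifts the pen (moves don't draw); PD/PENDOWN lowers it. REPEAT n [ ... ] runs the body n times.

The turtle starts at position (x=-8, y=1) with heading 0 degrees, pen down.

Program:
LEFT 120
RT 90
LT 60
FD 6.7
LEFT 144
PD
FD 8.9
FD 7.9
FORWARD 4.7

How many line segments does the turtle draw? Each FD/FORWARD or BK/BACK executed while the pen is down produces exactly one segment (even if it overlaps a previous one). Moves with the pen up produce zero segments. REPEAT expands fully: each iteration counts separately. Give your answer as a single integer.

Answer: 4

Derivation:
Executing turtle program step by step:
Start: pos=(-8,1), heading=0, pen down
LT 120: heading 0 -> 120
RT 90: heading 120 -> 30
LT 60: heading 30 -> 90
FD 6.7: (-8,1) -> (-8,7.7) [heading=90, draw]
LT 144: heading 90 -> 234
PD: pen down
FD 8.9: (-8,7.7) -> (-13.231,0.5) [heading=234, draw]
FD 7.9: (-13.231,0.5) -> (-17.875,-5.891) [heading=234, draw]
FD 4.7: (-17.875,-5.891) -> (-20.637,-9.694) [heading=234, draw]
Final: pos=(-20.637,-9.694), heading=234, 4 segment(s) drawn
Segments drawn: 4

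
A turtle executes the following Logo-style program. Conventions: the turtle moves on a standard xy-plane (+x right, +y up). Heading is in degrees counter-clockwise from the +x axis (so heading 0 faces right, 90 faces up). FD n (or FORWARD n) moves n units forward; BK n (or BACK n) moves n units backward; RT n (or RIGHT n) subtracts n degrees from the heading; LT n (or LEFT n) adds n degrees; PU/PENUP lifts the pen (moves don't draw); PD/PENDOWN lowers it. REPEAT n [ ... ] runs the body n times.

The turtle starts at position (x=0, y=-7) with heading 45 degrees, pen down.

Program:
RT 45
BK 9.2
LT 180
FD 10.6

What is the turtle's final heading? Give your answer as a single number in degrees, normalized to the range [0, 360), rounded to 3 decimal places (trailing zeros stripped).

Executing turtle program step by step:
Start: pos=(0,-7), heading=45, pen down
RT 45: heading 45 -> 0
BK 9.2: (0,-7) -> (-9.2,-7) [heading=0, draw]
LT 180: heading 0 -> 180
FD 10.6: (-9.2,-7) -> (-19.8,-7) [heading=180, draw]
Final: pos=(-19.8,-7), heading=180, 2 segment(s) drawn

Answer: 180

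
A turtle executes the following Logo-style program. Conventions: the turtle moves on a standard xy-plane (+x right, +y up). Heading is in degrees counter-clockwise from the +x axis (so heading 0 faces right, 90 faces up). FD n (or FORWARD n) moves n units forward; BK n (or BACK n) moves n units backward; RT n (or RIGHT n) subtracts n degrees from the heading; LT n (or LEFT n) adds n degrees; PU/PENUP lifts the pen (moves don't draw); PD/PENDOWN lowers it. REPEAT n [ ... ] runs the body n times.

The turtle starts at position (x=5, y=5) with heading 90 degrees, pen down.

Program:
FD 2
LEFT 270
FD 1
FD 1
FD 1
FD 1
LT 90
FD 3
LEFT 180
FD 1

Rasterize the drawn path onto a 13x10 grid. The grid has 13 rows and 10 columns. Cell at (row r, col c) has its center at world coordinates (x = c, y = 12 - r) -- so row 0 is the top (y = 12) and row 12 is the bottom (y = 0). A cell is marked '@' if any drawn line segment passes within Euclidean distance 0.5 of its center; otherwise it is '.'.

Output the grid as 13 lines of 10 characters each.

Segment 0: (5,5) -> (5,7)
Segment 1: (5,7) -> (6,7)
Segment 2: (6,7) -> (7,7)
Segment 3: (7,7) -> (8,7)
Segment 4: (8,7) -> (9,7)
Segment 5: (9,7) -> (9,10)
Segment 6: (9,10) -> (9,9)

Answer: ..........
..........
.........@
.........@
.........@
.....@@@@@
.....@....
.....@....
..........
..........
..........
..........
..........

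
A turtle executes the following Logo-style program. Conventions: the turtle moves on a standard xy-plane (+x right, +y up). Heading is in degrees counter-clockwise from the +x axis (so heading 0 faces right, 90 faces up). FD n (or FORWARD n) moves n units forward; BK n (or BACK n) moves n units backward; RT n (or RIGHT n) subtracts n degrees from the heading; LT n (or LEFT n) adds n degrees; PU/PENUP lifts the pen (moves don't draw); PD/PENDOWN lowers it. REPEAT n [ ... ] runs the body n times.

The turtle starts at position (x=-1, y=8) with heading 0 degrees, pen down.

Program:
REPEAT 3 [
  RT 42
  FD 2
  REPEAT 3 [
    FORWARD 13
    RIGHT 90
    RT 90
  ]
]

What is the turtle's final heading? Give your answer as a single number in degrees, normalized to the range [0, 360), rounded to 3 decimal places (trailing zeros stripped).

Answer: 54

Derivation:
Executing turtle program step by step:
Start: pos=(-1,8), heading=0, pen down
REPEAT 3 [
  -- iteration 1/3 --
  RT 42: heading 0 -> 318
  FD 2: (-1,8) -> (0.486,6.662) [heading=318, draw]
  REPEAT 3 [
    -- iteration 1/3 --
    FD 13: (0.486,6.662) -> (10.147,-2.037) [heading=318, draw]
    RT 90: heading 318 -> 228
    RT 90: heading 228 -> 138
    -- iteration 2/3 --
    FD 13: (10.147,-2.037) -> (0.486,6.662) [heading=138, draw]
    RT 90: heading 138 -> 48
    RT 90: heading 48 -> 318
    -- iteration 3/3 --
    FD 13: (0.486,6.662) -> (10.147,-2.037) [heading=318, draw]
    RT 90: heading 318 -> 228
    RT 90: heading 228 -> 138
  ]
  -- iteration 2/3 --
  RT 42: heading 138 -> 96
  FD 2: (10.147,-2.037) -> (9.938,-0.048) [heading=96, draw]
  REPEAT 3 [
    -- iteration 1/3 --
    FD 13: (9.938,-0.048) -> (8.579,12.881) [heading=96, draw]
    RT 90: heading 96 -> 6
    RT 90: heading 6 -> 276
    -- iteration 2/3 --
    FD 13: (8.579,12.881) -> (9.938,-0.048) [heading=276, draw]
    RT 90: heading 276 -> 186
    RT 90: heading 186 -> 96
    -- iteration 3/3 --
    FD 13: (9.938,-0.048) -> (8.579,12.881) [heading=96, draw]
    RT 90: heading 96 -> 6
    RT 90: heading 6 -> 276
  ]
  -- iteration 3/3 --
  RT 42: heading 276 -> 234
  FD 2: (8.579,12.881) -> (7.404,11.263) [heading=234, draw]
  REPEAT 3 [
    -- iteration 1/3 --
    FD 13: (7.404,11.263) -> (-0.238,0.746) [heading=234, draw]
    RT 90: heading 234 -> 144
    RT 90: heading 144 -> 54
    -- iteration 2/3 --
    FD 13: (-0.238,0.746) -> (7.404,11.263) [heading=54, draw]
    RT 90: heading 54 -> 324
    RT 90: heading 324 -> 234
    -- iteration 3/3 --
    FD 13: (7.404,11.263) -> (-0.238,0.746) [heading=234, draw]
    RT 90: heading 234 -> 144
    RT 90: heading 144 -> 54
  ]
]
Final: pos=(-0.238,0.746), heading=54, 12 segment(s) drawn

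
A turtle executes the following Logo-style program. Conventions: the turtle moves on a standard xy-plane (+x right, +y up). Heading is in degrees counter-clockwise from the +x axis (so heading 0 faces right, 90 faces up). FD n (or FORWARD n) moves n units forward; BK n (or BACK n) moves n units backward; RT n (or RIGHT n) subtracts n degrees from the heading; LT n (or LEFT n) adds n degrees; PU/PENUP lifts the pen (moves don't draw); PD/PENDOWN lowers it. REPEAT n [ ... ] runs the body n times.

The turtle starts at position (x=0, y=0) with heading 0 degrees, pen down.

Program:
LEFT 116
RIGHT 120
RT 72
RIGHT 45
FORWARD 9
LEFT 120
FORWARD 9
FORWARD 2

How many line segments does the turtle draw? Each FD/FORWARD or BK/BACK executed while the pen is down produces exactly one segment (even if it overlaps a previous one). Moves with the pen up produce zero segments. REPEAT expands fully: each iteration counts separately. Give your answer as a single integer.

Executing turtle program step by step:
Start: pos=(0,0), heading=0, pen down
LT 116: heading 0 -> 116
RT 120: heading 116 -> 356
RT 72: heading 356 -> 284
RT 45: heading 284 -> 239
FD 9: (0,0) -> (-4.635,-7.715) [heading=239, draw]
LT 120: heading 239 -> 359
FD 9: (-4.635,-7.715) -> (4.363,-7.872) [heading=359, draw]
FD 2: (4.363,-7.872) -> (6.363,-7.906) [heading=359, draw]
Final: pos=(6.363,-7.906), heading=359, 3 segment(s) drawn
Segments drawn: 3

Answer: 3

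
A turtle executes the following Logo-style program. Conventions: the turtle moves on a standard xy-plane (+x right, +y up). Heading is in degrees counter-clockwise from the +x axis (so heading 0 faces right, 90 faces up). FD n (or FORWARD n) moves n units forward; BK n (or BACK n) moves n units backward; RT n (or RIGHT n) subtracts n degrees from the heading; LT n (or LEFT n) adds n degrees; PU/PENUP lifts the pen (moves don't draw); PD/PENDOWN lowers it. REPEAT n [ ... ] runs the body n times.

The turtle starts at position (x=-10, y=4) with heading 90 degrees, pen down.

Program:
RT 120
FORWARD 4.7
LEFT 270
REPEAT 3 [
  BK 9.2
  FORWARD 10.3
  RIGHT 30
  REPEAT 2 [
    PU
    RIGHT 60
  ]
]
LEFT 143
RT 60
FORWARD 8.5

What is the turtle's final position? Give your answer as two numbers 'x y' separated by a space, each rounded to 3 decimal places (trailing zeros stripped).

Executing turtle program step by step:
Start: pos=(-10,4), heading=90, pen down
RT 120: heading 90 -> 330
FD 4.7: (-10,4) -> (-5.93,1.65) [heading=330, draw]
LT 270: heading 330 -> 240
REPEAT 3 [
  -- iteration 1/3 --
  BK 9.2: (-5.93,1.65) -> (-1.33,9.617) [heading=240, draw]
  FD 10.3: (-1.33,9.617) -> (-6.48,0.697) [heading=240, draw]
  RT 30: heading 240 -> 210
  REPEAT 2 [
    -- iteration 1/2 --
    PU: pen up
    RT 60: heading 210 -> 150
    -- iteration 2/2 --
    PU: pen up
    RT 60: heading 150 -> 90
  ]
  -- iteration 2/3 --
  BK 9.2: (-6.48,0.697) -> (-6.48,-8.503) [heading=90, move]
  FD 10.3: (-6.48,-8.503) -> (-6.48,1.797) [heading=90, move]
  RT 30: heading 90 -> 60
  REPEAT 2 [
    -- iteration 1/2 --
    PU: pen up
    RT 60: heading 60 -> 0
    -- iteration 2/2 --
    PU: pen up
    RT 60: heading 0 -> 300
  ]
  -- iteration 3/3 --
  BK 9.2: (-6.48,1.797) -> (-11.08,9.765) [heading=300, move]
  FD 10.3: (-11.08,9.765) -> (-5.93,0.845) [heading=300, move]
  RT 30: heading 300 -> 270
  REPEAT 2 [
    -- iteration 1/2 --
    PU: pen up
    RT 60: heading 270 -> 210
    -- iteration 2/2 --
    PU: pen up
    RT 60: heading 210 -> 150
  ]
]
LT 143: heading 150 -> 293
RT 60: heading 293 -> 233
FD 8.5: (-5.93,0.845) -> (-11.045,-5.944) [heading=233, move]
Final: pos=(-11.045,-5.944), heading=233, 3 segment(s) drawn

Answer: -11.045 -5.944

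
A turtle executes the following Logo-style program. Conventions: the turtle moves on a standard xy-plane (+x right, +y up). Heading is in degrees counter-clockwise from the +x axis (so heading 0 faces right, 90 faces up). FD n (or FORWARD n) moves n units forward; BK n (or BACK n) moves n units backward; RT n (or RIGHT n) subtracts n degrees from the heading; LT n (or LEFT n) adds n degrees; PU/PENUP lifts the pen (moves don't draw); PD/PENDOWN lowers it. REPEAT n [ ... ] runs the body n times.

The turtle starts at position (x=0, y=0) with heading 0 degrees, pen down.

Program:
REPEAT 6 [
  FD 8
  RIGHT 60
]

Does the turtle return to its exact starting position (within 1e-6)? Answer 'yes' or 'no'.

Executing turtle program step by step:
Start: pos=(0,0), heading=0, pen down
REPEAT 6 [
  -- iteration 1/6 --
  FD 8: (0,0) -> (8,0) [heading=0, draw]
  RT 60: heading 0 -> 300
  -- iteration 2/6 --
  FD 8: (8,0) -> (12,-6.928) [heading=300, draw]
  RT 60: heading 300 -> 240
  -- iteration 3/6 --
  FD 8: (12,-6.928) -> (8,-13.856) [heading=240, draw]
  RT 60: heading 240 -> 180
  -- iteration 4/6 --
  FD 8: (8,-13.856) -> (0,-13.856) [heading=180, draw]
  RT 60: heading 180 -> 120
  -- iteration 5/6 --
  FD 8: (0,-13.856) -> (-4,-6.928) [heading=120, draw]
  RT 60: heading 120 -> 60
  -- iteration 6/6 --
  FD 8: (-4,-6.928) -> (0,0) [heading=60, draw]
  RT 60: heading 60 -> 0
]
Final: pos=(0,0), heading=0, 6 segment(s) drawn

Start position: (0, 0)
Final position: (0, 0)
Distance = 0; < 1e-6 -> CLOSED

Answer: yes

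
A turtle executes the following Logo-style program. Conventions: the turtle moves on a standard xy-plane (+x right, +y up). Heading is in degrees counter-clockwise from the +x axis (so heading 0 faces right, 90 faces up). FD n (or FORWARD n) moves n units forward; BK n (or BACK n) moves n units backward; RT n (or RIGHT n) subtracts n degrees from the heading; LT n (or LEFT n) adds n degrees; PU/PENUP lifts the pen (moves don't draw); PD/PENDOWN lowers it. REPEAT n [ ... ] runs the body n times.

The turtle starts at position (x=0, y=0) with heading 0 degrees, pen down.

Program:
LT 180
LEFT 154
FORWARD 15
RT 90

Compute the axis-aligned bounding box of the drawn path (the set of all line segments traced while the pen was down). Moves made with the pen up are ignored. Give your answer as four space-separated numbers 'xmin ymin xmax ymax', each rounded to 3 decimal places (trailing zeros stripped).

Answer: 0 -6.576 13.482 0

Derivation:
Executing turtle program step by step:
Start: pos=(0,0), heading=0, pen down
LT 180: heading 0 -> 180
LT 154: heading 180 -> 334
FD 15: (0,0) -> (13.482,-6.576) [heading=334, draw]
RT 90: heading 334 -> 244
Final: pos=(13.482,-6.576), heading=244, 1 segment(s) drawn

Segment endpoints: x in {0, 13.482}, y in {-6.576, 0}
xmin=0, ymin=-6.576, xmax=13.482, ymax=0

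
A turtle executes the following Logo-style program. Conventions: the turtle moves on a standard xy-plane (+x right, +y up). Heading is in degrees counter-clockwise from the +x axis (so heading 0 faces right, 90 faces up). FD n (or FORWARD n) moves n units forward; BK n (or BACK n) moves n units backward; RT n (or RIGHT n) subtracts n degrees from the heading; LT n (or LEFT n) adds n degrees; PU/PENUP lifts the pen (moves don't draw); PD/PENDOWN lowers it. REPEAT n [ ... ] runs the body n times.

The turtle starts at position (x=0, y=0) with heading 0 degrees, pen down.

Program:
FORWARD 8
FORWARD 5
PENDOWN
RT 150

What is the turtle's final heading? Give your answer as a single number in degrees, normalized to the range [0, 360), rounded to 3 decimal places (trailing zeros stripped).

Executing turtle program step by step:
Start: pos=(0,0), heading=0, pen down
FD 8: (0,0) -> (8,0) [heading=0, draw]
FD 5: (8,0) -> (13,0) [heading=0, draw]
PD: pen down
RT 150: heading 0 -> 210
Final: pos=(13,0), heading=210, 2 segment(s) drawn

Answer: 210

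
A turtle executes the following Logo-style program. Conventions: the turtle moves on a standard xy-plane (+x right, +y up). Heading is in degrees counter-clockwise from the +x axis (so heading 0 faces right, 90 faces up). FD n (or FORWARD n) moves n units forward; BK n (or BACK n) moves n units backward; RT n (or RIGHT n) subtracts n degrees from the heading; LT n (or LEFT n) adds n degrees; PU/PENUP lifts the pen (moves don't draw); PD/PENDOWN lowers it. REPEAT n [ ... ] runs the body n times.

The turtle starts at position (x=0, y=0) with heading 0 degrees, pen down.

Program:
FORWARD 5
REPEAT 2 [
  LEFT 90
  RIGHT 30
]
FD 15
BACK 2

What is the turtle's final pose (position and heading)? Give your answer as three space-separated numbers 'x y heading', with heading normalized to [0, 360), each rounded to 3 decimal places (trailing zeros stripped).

Executing turtle program step by step:
Start: pos=(0,0), heading=0, pen down
FD 5: (0,0) -> (5,0) [heading=0, draw]
REPEAT 2 [
  -- iteration 1/2 --
  LT 90: heading 0 -> 90
  RT 30: heading 90 -> 60
  -- iteration 2/2 --
  LT 90: heading 60 -> 150
  RT 30: heading 150 -> 120
]
FD 15: (5,0) -> (-2.5,12.99) [heading=120, draw]
BK 2: (-2.5,12.99) -> (-1.5,11.258) [heading=120, draw]
Final: pos=(-1.5,11.258), heading=120, 3 segment(s) drawn

Answer: -1.5 11.258 120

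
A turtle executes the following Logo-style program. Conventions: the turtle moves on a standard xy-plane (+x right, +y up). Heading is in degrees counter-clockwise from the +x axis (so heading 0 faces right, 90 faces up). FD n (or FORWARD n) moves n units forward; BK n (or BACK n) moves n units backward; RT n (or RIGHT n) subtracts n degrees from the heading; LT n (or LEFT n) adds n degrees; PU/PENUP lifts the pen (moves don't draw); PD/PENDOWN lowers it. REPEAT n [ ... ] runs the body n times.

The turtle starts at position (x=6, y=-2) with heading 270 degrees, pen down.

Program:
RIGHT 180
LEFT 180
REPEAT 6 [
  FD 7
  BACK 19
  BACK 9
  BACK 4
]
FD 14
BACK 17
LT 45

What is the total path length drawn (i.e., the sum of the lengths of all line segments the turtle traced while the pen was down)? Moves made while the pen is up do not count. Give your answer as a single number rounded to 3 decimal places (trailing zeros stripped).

Executing turtle program step by step:
Start: pos=(6,-2), heading=270, pen down
RT 180: heading 270 -> 90
LT 180: heading 90 -> 270
REPEAT 6 [
  -- iteration 1/6 --
  FD 7: (6,-2) -> (6,-9) [heading=270, draw]
  BK 19: (6,-9) -> (6,10) [heading=270, draw]
  BK 9: (6,10) -> (6,19) [heading=270, draw]
  BK 4: (6,19) -> (6,23) [heading=270, draw]
  -- iteration 2/6 --
  FD 7: (6,23) -> (6,16) [heading=270, draw]
  BK 19: (6,16) -> (6,35) [heading=270, draw]
  BK 9: (6,35) -> (6,44) [heading=270, draw]
  BK 4: (6,44) -> (6,48) [heading=270, draw]
  -- iteration 3/6 --
  FD 7: (6,48) -> (6,41) [heading=270, draw]
  BK 19: (6,41) -> (6,60) [heading=270, draw]
  BK 9: (6,60) -> (6,69) [heading=270, draw]
  BK 4: (6,69) -> (6,73) [heading=270, draw]
  -- iteration 4/6 --
  FD 7: (6,73) -> (6,66) [heading=270, draw]
  BK 19: (6,66) -> (6,85) [heading=270, draw]
  BK 9: (6,85) -> (6,94) [heading=270, draw]
  BK 4: (6,94) -> (6,98) [heading=270, draw]
  -- iteration 5/6 --
  FD 7: (6,98) -> (6,91) [heading=270, draw]
  BK 19: (6,91) -> (6,110) [heading=270, draw]
  BK 9: (6,110) -> (6,119) [heading=270, draw]
  BK 4: (6,119) -> (6,123) [heading=270, draw]
  -- iteration 6/6 --
  FD 7: (6,123) -> (6,116) [heading=270, draw]
  BK 19: (6,116) -> (6,135) [heading=270, draw]
  BK 9: (6,135) -> (6,144) [heading=270, draw]
  BK 4: (6,144) -> (6,148) [heading=270, draw]
]
FD 14: (6,148) -> (6,134) [heading=270, draw]
BK 17: (6,134) -> (6,151) [heading=270, draw]
LT 45: heading 270 -> 315
Final: pos=(6,151), heading=315, 26 segment(s) drawn

Segment lengths:
  seg 1: (6,-2) -> (6,-9), length = 7
  seg 2: (6,-9) -> (6,10), length = 19
  seg 3: (6,10) -> (6,19), length = 9
  seg 4: (6,19) -> (6,23), length = 4
  seg 5: (6,23) -> (6,16), length = 7
  seg 6: (6,16) -> (6,35), length = 19
  seg 7: (6,35) -> (6,44), length = 9
  seg 8: (6,44) -> (6,48), length = 4
  seg 9: (6,48) -> (6,41), length = 7
  seg 10: (6,41) -> (6,60), length = 19
  seg 11: (6,60) -> (6,69), length = 9
  seg 12: (6,69) -> (6,73), length = 4
  seg 13: (6,73) -> (6,66), length = 7
  seg 14: (6,66) -> (6,85), length = 19
  seg 15: (6,85) -> (6,94), length = 9
  seg 16: (6,94) -> (6,98), length = 4
  seg 17: (6,98) -> (6,91), length = 7
  seg 18: (6,91) -> (6,110), length = 19
  seg 19: (6,110) -> (6,119), length = 9
  seg 20: (6,119) -> (6,123), length = 4
  seg 21: (6,123) -> (6,116), length = 7
  seg 22: (6,116) -> (6,135), length = 19
  seg 23: (6,135) -> (6,144), length = 9
  seg 24: (6,144) -> (6,148), length = 4
  seg 25: (6,148) -> (6,134), length = 14
  seg 26: (6,134) -> (6,151), length = 17
Total = 265

Answer: 265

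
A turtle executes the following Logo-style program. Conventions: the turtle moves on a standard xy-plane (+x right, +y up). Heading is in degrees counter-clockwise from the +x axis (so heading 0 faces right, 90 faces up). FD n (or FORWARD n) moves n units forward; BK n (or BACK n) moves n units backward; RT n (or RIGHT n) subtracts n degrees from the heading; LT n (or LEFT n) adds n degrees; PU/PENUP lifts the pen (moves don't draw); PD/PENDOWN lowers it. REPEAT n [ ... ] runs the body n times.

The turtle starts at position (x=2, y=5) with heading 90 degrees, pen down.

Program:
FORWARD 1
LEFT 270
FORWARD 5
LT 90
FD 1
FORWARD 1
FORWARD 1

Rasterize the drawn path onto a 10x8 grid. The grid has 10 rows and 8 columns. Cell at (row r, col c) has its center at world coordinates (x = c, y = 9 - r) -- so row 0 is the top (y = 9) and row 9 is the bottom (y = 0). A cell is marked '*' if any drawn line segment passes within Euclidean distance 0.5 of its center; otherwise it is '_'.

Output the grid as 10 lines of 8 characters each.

Answer: _______*
_______*
_______*
__******
__*_____
________
________
________
________
________

Derivation:
Segment 0: (2,5) -> (2,6)
Segment 1: (2,6) -> (7,6)
Segment 2: (7,6) -> (7,7)
Segment 3: (7,7) -> (7,8)
Segment 4: (7,8) -> (7,9)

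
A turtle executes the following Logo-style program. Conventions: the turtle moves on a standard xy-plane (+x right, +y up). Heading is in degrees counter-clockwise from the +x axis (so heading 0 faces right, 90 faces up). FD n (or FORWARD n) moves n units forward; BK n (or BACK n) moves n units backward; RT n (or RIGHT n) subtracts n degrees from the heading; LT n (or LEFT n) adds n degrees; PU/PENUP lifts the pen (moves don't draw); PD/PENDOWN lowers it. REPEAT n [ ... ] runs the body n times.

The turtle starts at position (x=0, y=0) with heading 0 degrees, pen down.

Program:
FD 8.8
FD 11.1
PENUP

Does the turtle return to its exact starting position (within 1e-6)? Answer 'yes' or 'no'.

Answer: no

Derivation:
Executing turtle program step by step:
Start: pos=(0,0), heading=0, pen down
FD 8.8: (0,0) -> (8.8,0) [heading=0, draw]
FD 11.1: (8.8,0) -> (19.9,0) [heading=0, draw]
PU: pen up
Final: pos=(19.9,0), heading=0, 2 segment(s) drawn

Start position: (0, 0)
Final position: (19.9, 0)
Distance = 19.9; >= 1e-6 -> NOT closed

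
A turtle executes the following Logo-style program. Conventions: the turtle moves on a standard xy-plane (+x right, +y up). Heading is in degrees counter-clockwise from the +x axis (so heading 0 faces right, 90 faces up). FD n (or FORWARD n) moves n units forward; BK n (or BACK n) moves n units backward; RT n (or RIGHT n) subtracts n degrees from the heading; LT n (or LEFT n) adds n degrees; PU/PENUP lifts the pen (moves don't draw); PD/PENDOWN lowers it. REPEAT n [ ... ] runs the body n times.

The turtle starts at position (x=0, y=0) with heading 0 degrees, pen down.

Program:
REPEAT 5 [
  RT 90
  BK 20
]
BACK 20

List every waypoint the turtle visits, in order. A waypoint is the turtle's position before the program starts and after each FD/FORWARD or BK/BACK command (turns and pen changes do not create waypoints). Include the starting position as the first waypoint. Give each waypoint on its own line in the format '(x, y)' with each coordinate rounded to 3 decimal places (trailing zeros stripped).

Executing turtle program step by step:
Start: pos=(0,0), heading=0, pen down
REPEAT 5 [
  -- iteration 1/5 --
  RT 90: heading 0 -> 270
  BK 20: (0,0) -> (0,20) [heading=270, draw]
  -- iteration 2/5 --
  RT 90: heading 270 -> 180
  BK 20: (0,20) -> (20,20) [heading=180, draw]
  -- iteration 3/5 --
  RT 90: heading 180 -> 90
  BK 20: (20,20) -> (20,0) [heading=90, draw]
  -- iteration 4/5 --
  RT 90: heading 90 -> 0
  BK 20: (20,0) -> (0,0) [heading=0, draw]
  -- iteration 5/5 --
  RT 90: heading 0 -> 270
  BK 20: (0,0) -> (0,20) [heading=270, draw]
]
BK 20: (0,20) -> (0,40) [heading=270, draw]
Final: pos=(0,40), heading=270, 6 segment(s) drawn
Waypoints (7 total):
(0, 0)
(0, 20)
(20, 20)
(20, 0)
(0, 0)
(0, 20)
(0, 40)

Answer: (0, 0)
(0, 20)
(20, 20)
(20, 0)
(0, 0)
(0, 20)
(0, 40)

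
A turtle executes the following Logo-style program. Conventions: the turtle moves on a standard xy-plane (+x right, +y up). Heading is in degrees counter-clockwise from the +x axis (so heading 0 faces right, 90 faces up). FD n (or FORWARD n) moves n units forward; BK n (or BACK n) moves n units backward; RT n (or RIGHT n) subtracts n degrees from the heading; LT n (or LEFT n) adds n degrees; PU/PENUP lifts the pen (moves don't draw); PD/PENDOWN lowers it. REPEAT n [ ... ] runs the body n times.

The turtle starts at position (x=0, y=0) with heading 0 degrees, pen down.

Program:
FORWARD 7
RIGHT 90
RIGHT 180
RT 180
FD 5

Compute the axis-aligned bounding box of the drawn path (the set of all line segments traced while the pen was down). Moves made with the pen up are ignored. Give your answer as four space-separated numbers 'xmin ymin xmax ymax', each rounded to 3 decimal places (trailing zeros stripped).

Answer: 0 -5 7 0

Derivation:
Executing turtle program step by step:
Start: pos=(0,0), heading=0, pen down
FD 7: (0,0) -> (7,0) [heading=0, draw]
RT 90: heading 0 -> 270
RT 180: heading 270 -> 90
RT 180: heading 90 -> 270
FD 5: (7,0) -> (7,-5) [heading=270, draw]
Final: pos=(7,-5), heading=270, 2 segment(s) drawn

Segment endpoints: x in {0, 7, 7}, y in {-5, 0}
xmin=0, ymin=-5, xmax=7, ymax=0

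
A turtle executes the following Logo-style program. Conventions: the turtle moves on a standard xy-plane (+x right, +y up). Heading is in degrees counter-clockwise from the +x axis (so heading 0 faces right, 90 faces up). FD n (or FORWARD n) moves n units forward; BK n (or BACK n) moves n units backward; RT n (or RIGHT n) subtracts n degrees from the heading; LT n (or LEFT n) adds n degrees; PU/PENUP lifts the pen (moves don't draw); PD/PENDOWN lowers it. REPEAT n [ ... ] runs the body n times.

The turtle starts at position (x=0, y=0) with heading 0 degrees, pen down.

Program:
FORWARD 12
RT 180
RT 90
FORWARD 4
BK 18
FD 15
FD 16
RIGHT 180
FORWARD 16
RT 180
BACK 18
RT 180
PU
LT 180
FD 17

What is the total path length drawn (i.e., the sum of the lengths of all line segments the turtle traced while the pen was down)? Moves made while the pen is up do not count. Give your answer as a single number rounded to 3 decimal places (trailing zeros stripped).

Answer: 99

Derivation:
Executing turtle program step by step:
Start: pos=(0,0), heading=0, pen down
FD 12: (0,0) -> (12,0) [heading=0, draw]
RT 180: heading 0 -> 180
RT 90: heading 180 -> 90
FD 4: (12,0) -> (12,4) [heading=90, draw]
BK 18: (12,4) -> (12,-14) [heading=90, draw]
FD 15: (12,-14) -> (12,1) [heading=90, draw]
FD 16: (12,1) -> (12,17) [heading=90, draw]
RT 180: heading 90 -> 270
FD 16: (12,17) -> (12,1) [heading=270, draw]
RT 180: heading 270 -> 90
BK 18: (12,1) -> (12,-17) [heading=90, draw]
RT 180: heading 90 -> 270
PU: pen up
LT 180: heading 270 -> 90
FD 17: (12,-17) -> (12,0) [heading=90, move]
Final: pos=(12,0), heading=90, 7 segment(s) drawn

Segment lengths:
  seg 1: (0,0) -> (12,0), length = 12
  seg 2: (12,0) -> (12,4), length = 4
  seg 3: (12,4) -> (12,-14), length = 18
  seg 4: (12,-14) -> (12,1), length = 15
  seg 5: (12,1) -> (12,17), length = 16
  seg 6: (12,17) -> (12,1), length = 16
  seg 7: (12,1) -> (12,-17), length = 18
Total = 99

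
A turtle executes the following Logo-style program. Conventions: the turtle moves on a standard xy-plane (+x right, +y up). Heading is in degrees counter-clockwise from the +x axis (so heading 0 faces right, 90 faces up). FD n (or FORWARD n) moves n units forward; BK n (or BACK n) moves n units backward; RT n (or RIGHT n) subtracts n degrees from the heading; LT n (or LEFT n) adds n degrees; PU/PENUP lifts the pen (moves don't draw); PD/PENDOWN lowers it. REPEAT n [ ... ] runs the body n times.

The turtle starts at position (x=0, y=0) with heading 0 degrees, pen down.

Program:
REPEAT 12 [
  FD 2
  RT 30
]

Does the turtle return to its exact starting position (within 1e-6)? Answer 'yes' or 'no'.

Executing turtle program step by step:
Start: pos=(0,0), heading=0, pen down
REPEAT 12 [
  -- iteration 1/12 --
  FD 2: (0,0) -> (2,0) [heading=0, draw]
  RT 30: heading 0 -> 330
  -- iteration 2/12 --
  FD 2: (2,0) -> (3.732,-1) [heading=330, draw]
  RT 30: heading 330 -> 300
  -- iteration 3/12 --
  FD 2: (3.732,-1) -> (4.732,-2.732) [heading=300, draw]
  RT 30: heading 300 -> 270
  -- iteration 4/12 --
  FD 2: (4.732,-2.732) -> (4.732,-4.732) [heading=270, draw]
  RT 30: heading 270 -> 240
  -- iteration 5/12 --
  FD 2: (4.732,-4.732) -> (3.732,-6.464) [heading=240, draw]
  RT 30: heading 240 -> 210
  -- iteration 6/12 --
  FD 2: (3.732,-6.464) -> (2,-7.464) [heading=210, draw]
  RT 30: heading 210 -> 180
  -- iteration 7/12 --
  FD 2: (2,-7.464) -> (0,-7.464) [heading=180, draw]
  RT 30: heading 180 -> 150
  -- iteration 8/12 --
  FD 2: (0,-7.464) -> (-1.732,-6.464) [heading=150, draw]
  RT 30: heading 150 -> 120
  -- iteration 9/12 --
  FD 2: (-1.732,-6.464) -> (-2.732,-4.732) [heading=120, draw]
  RT 30: heading 120 -> 90
  -- iteration 10/12 --
  FD 2: (-2.732,-4.732) -> (-2.732,-2.732) [heading=90, draw]
  RT 30: heading 90 -> 60
  -- iteration 11/12 --
  FD 2: (-2.732,-2.732) -> (-1.732,-1) [heading=60, draw]
  RT 30: heading 60 -> 30
  -- iteration 12/12 --
  FD 2: (-1.732,-1) -> (0,0) [heading=30, draw]
  RT 30: heading 30 -> 0
]
Final: pos=(0,0), heading=0, 12 segment(s) drawn

Start position: (0, 0)
Final position: (0, 0)
Distance = 0; < 1e-6 -> CLOSED

Answer: yes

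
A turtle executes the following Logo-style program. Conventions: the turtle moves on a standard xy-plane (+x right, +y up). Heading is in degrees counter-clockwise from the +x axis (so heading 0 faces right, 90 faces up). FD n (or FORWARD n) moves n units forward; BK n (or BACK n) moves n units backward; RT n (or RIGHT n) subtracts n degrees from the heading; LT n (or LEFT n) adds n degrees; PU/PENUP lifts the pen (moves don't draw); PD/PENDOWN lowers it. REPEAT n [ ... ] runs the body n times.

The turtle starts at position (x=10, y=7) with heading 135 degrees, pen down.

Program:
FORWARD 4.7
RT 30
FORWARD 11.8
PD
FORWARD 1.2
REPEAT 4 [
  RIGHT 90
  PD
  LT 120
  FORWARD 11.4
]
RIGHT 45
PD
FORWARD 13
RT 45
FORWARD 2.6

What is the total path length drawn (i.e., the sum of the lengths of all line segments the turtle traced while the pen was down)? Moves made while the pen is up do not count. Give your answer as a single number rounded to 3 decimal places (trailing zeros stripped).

Answer: 78.9

Derivation:
Executing turtle program step by step:
Start: pos=(10,7), heading=135, pen down
FD 4.7: (10,7) -> (6.677,10.323) [heading=135, draw]
RT 30: heading 135 -> 105
FD 11.8: (6.677,10.323) -> (3.623,21.721) [heading=105, draw]
PD: pen down
FD 1.2: (3.623,21.721) -> (3.312,22.88) [heading=105, draw]
REPEAT 4 [
  -- iteration 1/4 --
  RT 90: heading 105 -> 15
  PD: pen down
  LT 120: heading 15 -> 135
  FD 11.4: (3.312,22.88) -> (-4.749,30.941) [heading=135, draw]
  -- iteration 2/4 --
  RT 90: heading 135 -> 45
  PD: pen down
  LT 120: heading 45 -> 165
  FD 11.4: (-4.749,30.941) -> (-15.761,33.892) [heading=165, draw]
  -- iteration 3/4 --
  RT 90: heading 165 -> 75
  PD: pen down
  LT 120: heading 75 -> 195
  FD 11.4: (-15.761,33.892) -> (-26.772,30.941) [heading=195, draw]
  -- iteration 4/4 --
  RT 90: heading 195 -> 105
  PD: pen down
  LT 120: heading 105 -> 225
  FD 11.4: (-26.772,30.941) -> (-34.833,22.88) [heading=225, draw]
]
RT 45: heading 225 -> 180
PD: pen down
FD 13: (-34.833,22.88) -> (-47.833,22.88) [heading=180, draw]
RT 45: heading 180 -> 135
FD 2.6: (-47.833,22.88) -> (-49.672,24.719) [heading=135, draw]
Final: pos=(-49.672,24.719), heading=135, 9 segment(s) drawn

Segment lengths:
  seg 1: (10,7) -> (6.677,10.323), length = 4.7
  seg 2: (6.677,10.323) -> (3.623,21.721), length = 11.8
  seg 3: (3.623,21.721) -> (3.312,22.88), length = 1.2
  seg 4: (3.312,22.88) -> (-4.749,30.941), length = 11.4
  seg 5: (-4.749,30.941) -> (-15.761,33.892), length = 11.4
  seg 6: (-15.761,33.892) -> (-26.772,30.941), length = 11.4
  seg 7: (-26.772,30.941) -> (-34.833,22.88), length = 11.4
  seg 8: (-34.833,22.88) -> (-47.833,22.88), length = 13
  seg 9: (-47.833,22.88) -> (-49.672,24.719), length = 2.6
Total = 78.9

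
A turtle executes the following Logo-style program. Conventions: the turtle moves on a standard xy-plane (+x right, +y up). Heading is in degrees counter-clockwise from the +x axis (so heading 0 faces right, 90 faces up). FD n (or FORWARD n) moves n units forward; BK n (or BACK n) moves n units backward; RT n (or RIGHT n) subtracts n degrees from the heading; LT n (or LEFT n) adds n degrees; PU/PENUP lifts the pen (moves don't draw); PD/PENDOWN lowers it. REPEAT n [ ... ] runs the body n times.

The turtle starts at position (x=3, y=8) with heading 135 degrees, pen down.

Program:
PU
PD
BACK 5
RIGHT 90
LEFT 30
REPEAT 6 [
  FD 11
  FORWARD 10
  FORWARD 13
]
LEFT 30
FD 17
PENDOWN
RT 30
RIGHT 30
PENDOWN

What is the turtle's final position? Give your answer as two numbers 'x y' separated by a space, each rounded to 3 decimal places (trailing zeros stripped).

Executing turtle program step by step:
Start: pos=(3,8), heading=135, pen down
PU: pen up
PD: pen down
BK 5: (3,8) -> (6.536,4.464) [heading=135, draw]
RT 90: heading 135 -> 45
LT 30: heading 45 -> 75
REPEAT 6 [
  -- iteration 1/6 --
  FD 11: (6.536,4.464) -> (9.383,15.09) [heading=75, draw]
  FD 10: (9.383,15.09) -> (11.971,24.749) [heading=75, draw]
  FD 13: (11.971,24.749) -> (15.335,37.306) [heading=75, draw]
  -- iteration 2/6 --
  FD 11: (15.335,37.306) -> (18.182,47.931) [heading=75, draw]
  FD 10: (18.182,47.931) -> (20.771,57.59) [heading=75, draw]
  FD 13: (20.771,57.59) -> (24.135,70.147) [heading=75, draw]
  -- iteration 3/6 --
  FD 11: (24.135,70.147) -> (26.982,80.773) [heading=75, draw]
  FD 10: (26.982,80.773) -> (29.57,90.432) [heading=75, draw]
  FD 13: (29.57,90.432) -> (32.935,102.989) [heading=75, draw]
  -- iteration 4/6 --
  FD 11: (32.935,102.989) -> (35.782,113.614) [heading=75, draw]
  FD 10: (35.782,113.614) -> (38.37,123.273) [heading=75, draw]
  FD 13: (38.37,123.273) -> (41.735,135.83) [heading=75, draw]
  -- iteration 5/6 --
  FD 11: (41.735,135.83) -> (44.582,146.456) [heading=75, draw]
  FD 10: (44.582,146.456) -> (47.17,156.115) [heading=75, draw]
  FD 13: (47.17,156.115) -> (50.535,168.672) [heading=75, draw]
  -- iteration 6/6 --
  FD 11: (50.535,168.672) -> (53.382,179.297) [heading=75, draw]
  FD 10: (53.382,179.297) -> (55.97,188.956) [heading=75, draw]
  FD 13: (55.97,188.956) -> (59.335,201.513) [heading=75, draw]
]
LT 30: heading 75 -> 105
FD 17: (59.335,201.513) -> (54.935,217.934) [heading=105, draw]
PD: pen down
RT 30: heading 105 -> 75
RT 30: heading 75 -> 45
PD: pen down
Final: pos=(54.935,217.934), heading=45, 20 segment(s) drawn

Answer: 54.935 217.934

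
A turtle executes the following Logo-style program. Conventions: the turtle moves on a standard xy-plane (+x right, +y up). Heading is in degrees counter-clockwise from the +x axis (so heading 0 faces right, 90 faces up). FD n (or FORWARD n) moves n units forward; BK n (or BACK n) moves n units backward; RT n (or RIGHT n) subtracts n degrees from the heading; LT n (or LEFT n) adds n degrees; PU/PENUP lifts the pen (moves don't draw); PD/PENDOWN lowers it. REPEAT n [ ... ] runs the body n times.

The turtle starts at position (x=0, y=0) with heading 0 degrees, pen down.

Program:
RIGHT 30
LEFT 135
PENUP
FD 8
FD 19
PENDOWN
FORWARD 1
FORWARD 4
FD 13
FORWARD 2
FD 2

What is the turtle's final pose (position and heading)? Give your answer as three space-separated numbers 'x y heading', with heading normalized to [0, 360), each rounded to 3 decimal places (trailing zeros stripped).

Executing turtle program step by step:
Start: pos=(0,0), heading=0, pen down
RT 30: heading 0 -> 330
LT 135: heading 330 -> 105
PU: pen up
FD 8: (0,0) -> (-2.071,7.727) [heading=105, move]
FD 19: (-2.071,7.727) -> (-6.988,26.08) [heading=105, move]
PD: pen down
FD 1: (-6.988,26.08) -> (-7.247,27.046) [heading=105, draw]
FD 4: (-7.247,27.046) -> (-8.282,30.91) [heading=105, draw]
FD 13: (-8.282,30.91) -> (-11.647,43.467) [heading=105, draw]
FD 2: (-11.647,43.467) -> (-12.164,45.399) [heading=105, draw]
FD 2: (-12.164,45.399) -> (-12.682,47.33) [heading=105, draw]
Final: pos=(-12.682,47.33), heading=105, 5 segment(s) drawn

Answer: -12.682 47.33 105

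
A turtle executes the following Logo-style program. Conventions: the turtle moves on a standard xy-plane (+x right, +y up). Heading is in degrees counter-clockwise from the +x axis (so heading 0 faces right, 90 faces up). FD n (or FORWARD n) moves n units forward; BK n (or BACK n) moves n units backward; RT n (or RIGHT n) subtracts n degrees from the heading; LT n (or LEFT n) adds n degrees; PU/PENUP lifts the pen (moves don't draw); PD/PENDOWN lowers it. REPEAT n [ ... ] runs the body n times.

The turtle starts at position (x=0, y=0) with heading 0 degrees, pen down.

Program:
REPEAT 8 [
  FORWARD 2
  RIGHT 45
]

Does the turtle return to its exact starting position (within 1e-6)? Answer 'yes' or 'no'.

Answer: yes

Derivation:
Executing turtle program step by step:
Start: pos=(0,0), heading=0, pen down
REPEAT 8 [
  -- iteration 1/8 --
  FD 2: (0,0) -> (2,0) [heading=0, draw]
  RT 45: heading 0 -> 315
  -- iteration 2/8 --
  FD 2: (2,0) -> (3.414,-1.414) [heading=315, draw]
  RT 45: heading 315 -> 270
  -- iteration 3/8 --
  FD 2: (3.414,-1.414) -> (3.414,-3.414) [heading=270, draw]
  RT 45: heading 270 -> 225
  -- iteration 4/8 --
  FD 2: (3.414,-3.414) -> (2,-4.828) [heading=225, draw]
  RT 45: heading 225 -> 180
  -- iteration 5/8 --
  FD 2: (2,-4.828) -> (0,-4.828) [heading=180, draw]
  RT 45: heading 180 -> 135
  -- iteration 6/8 --
  FD 2: (0,-4.828) -> (-1.414,-3.414) [heading=135, draw]
  RT 45: heading 135 -> 90
  -- iteration 7/8 --
  FD 2: (-1.414,-3.414) -> (-1.414,-1.414) [heading=90, draw]
  RT 45: heading 90 -> 45
  -- iteration 8/8 --
  FD 2: (-1.414,-1.414) -> (0,0) [heading=45, draw]
  RT 45: heading 45 -> 0
]
Final: pos=(0,0), heading=0, 8 segment(s) drawn

Start position: (0, 0)
Final position: (0, 0)
Distance = 0; < 1e-6 -> CLOSED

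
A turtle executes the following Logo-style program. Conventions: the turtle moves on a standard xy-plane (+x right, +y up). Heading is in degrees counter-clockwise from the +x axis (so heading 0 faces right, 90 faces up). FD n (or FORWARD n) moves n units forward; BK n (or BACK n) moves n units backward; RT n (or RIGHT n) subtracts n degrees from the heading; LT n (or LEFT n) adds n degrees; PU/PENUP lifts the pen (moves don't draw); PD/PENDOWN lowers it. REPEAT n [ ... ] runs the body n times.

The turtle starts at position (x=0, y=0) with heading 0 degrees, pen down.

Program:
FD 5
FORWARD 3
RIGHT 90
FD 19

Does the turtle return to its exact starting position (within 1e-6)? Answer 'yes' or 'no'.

Executing turtle program step by step:
Start: pos=(0,0), heading=0, pen down
FD 5: (0,0) -> (5,0) [heading=0, draw]
FD 3: (5,0) -> (8,0) [heading=0, draw]
RT 90: heading 0 -> 270
FD 19: (8,0) -> (8,-19) [heading=270, draw]
Final: pos=(8,-19), heading=270, 3 segment(s) drawn

Start position: (0, 0)
Final position: (8, -19)
Distance = 20.616; >= 1e-6 -> NOT closed

Answer: no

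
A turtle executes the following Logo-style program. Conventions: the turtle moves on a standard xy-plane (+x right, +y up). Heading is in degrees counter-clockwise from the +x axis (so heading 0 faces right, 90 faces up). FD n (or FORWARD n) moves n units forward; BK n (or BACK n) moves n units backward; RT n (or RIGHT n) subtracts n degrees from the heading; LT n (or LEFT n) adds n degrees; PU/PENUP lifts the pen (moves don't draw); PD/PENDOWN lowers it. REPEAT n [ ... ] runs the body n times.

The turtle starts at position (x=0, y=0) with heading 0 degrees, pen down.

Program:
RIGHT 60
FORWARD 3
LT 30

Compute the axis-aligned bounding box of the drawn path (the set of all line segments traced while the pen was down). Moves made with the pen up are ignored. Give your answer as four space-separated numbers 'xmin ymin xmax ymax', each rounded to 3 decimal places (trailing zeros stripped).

Executing turtle program step by step:
Start: pos=(0,0), heading=0, pen down
RT 60: heading 0 -> 300
FD 3: (0,0) -> (1.5,-2.598) [heading=300, draw]
LT 30: heading 300 -> 330
Final: pos=(1.5,-2.598), heading=330, 1 segment(s) drawn

Segment endpoints: x in {0, 1.5}, y in {-2.598, 0}
xmin=0, ymin=-2.598, xmax=1.5, ymax=0

Answer: 0 -2.598 1.5 0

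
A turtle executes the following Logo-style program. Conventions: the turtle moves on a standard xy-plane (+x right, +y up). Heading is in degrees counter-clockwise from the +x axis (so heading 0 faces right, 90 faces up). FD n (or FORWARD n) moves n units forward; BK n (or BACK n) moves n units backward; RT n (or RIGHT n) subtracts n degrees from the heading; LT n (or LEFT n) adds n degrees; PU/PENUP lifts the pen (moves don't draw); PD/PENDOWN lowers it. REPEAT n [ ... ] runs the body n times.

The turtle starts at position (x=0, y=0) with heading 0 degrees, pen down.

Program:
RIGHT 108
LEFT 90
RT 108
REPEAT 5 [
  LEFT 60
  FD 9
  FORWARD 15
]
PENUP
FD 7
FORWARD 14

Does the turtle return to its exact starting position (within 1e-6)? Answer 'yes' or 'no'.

Answer: no

Derivation:
Executing turtle program step by step:
Start: pos=(0,0), heading=0, pen down
RT 108: heading 0 -> 252
LT 90: heading 252 -> 342
RT 108: heading 342 -> 234
REPEAT 5 [
  -- iteration 1/5 --
  LT 60: heading 234 -> 294
  FD 9: (0,0) -> (3.661,-8.222) [heading=294, draw]
  FD 15: (3.661,-8.222) -> (9.762,-21.925) [heading=294, draw]
  -- iteration 2/5 --
  LT 60: heading 294 -> 354
  FD 9: (9.762,-21.925) -> (18.712,-22.866) [heading=354, draw]
  FD 15: (18.712,-22.866) -> (33.63,-24.434) [heading=354, draw]
  -- iteration 3/5 --
  LT 60: heading 354 -> 54
  FD 9: (33.63,-24.434) -> (38.92,-17.153) [heading=54, draw]
  FD 15: (38.92,-17.153) -> (47.737,-5.017) [heading=54, draw]
  -- iteration 4/5 --
  LT 60: heading 54 -> 114
  FD 9: (47.737,-5.017) -> (44.076,3.205) [heading=114, draw]
  FD 15: (44.076,3.205) -> (37.975,16.908) [heading=114, draw]
  -- iteration 5/5 --
  LT 60: heading 114 -> 174
  FD 9: (37.975,16.908) -> (29.025,17.848) [heading=174, draw]
  FD 15: (29.025,17.848) -> (14.107,19.416) [heading=174, draw]
]
PU: pen up
FD 7: (14.107,19.416) -> (7.145,20.148) [heading=174, move]
FD 14: (7.145,20.148) -> (-6.778,21.612) [heading=174, move]
Final: pos=(-6.778,21.612), heading=174, 10 segment(s) drawn

Start position: (0, 0)
Final position: (-6.778, 21.612)
Distance = 22.65; >= 1e-6 -> NOT closed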